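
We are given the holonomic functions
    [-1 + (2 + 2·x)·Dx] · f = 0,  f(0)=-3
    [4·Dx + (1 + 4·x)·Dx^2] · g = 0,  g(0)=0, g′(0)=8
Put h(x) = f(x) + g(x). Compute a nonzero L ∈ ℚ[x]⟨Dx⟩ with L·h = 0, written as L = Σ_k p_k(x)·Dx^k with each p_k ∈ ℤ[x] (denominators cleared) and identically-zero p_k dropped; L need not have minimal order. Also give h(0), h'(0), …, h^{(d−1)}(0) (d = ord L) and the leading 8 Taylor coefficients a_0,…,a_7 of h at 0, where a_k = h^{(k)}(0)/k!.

f: a_k = -3, -3/2, 3/8, -3/16, 15/128, -21/256, 63/1024, -99/2048, …
g: a_k = 0, 8, -16, 128/3, -128, 2048/5, -4096/3, 32768/7, …
Weyl lclm of L_f,L_g ⇒ L₀ (ord ≤ 3).
L = (52 + 16·x)·Dx + (125 + 232·x + 80·x^2)·Dx^2 + (14 + 78·x + 96·x^2 + 32·x^3)·Dx^3  (order 3).
h: a_k = -3, 13/2, -125/8, 2039/48, -16369/128, 524183/1280, -4194115/3072, 67108171/14336, …
ICs: h(0) = -3, h′(0) = 13/2, h′′(0) = -125/4.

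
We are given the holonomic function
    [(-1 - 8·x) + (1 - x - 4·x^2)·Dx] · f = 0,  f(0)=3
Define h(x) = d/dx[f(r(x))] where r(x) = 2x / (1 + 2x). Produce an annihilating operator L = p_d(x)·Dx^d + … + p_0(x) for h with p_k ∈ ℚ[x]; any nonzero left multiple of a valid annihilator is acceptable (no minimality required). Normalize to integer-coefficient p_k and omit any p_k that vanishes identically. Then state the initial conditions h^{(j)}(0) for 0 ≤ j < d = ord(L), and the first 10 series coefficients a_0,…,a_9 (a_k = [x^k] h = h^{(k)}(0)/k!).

L = (16 + 96·x + 960·x^2 + 1152·x^3) + (-1 - 22·x - 60·x^2 + 248·x^3 + 576·x^4)·Dx  (order 1).
h: a_k = 6, 96, 0, 3072, -7680, 92160, -387072, 2850816, -14376960, 88965120, …
ICs: h(0) = 6.

f: a_k = 3, 3, 15, 27, 87, 195, 543, 1323, 3495, 8787, …
Change of var in L_f (x↦r) gives L₀.
Differentiate: ansatz ord ≤ ord L₀ ⇒ L.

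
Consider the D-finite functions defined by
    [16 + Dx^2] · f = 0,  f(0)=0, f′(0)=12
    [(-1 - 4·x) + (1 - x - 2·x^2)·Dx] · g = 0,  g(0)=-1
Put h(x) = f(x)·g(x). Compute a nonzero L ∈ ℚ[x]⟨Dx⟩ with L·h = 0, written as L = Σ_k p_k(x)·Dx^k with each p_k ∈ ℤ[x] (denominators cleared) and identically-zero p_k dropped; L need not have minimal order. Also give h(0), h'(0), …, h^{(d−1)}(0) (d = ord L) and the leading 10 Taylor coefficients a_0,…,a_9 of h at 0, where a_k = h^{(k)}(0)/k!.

f: a_k = 0, 12, 0, -32, 0, 128/5, 0, -1024/105, 0, 2048/945, …
g: a_k = -1, -1, -3, -5, -11, -21, -43, -85, -171, -341, …
Sym-product of L_f,L_g gives L₀ (≤ ord 2).
L = (-12 + 16·x + 32·x^2) + (2 + 8·x)·Dx + (-1 + x + 2·x^2)·Dx^2  (order 2).
h: a_k = 0, -12, -12, -4, -28, -308/5, -588/5, -4852/21, -48956/105, -879332/945, …
ICs: h(0) = 0, h′(0) = -12.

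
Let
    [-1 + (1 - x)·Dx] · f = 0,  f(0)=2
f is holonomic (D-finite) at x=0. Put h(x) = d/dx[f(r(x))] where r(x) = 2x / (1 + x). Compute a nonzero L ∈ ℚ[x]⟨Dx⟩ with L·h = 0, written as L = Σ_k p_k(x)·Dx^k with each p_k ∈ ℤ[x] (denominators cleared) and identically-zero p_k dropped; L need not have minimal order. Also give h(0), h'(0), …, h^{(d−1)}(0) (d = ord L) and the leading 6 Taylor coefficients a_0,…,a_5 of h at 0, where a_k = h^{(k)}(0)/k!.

L = 2 + (-1 + x)·Dx  (order 1).
h: a_k = 4, 8, 12, 16, 20, 24, …
ICs: h(0) = 4.

f: a_k = 2, 2, 2, 2, 2, 2, …
Substitute x→r, Dx→(1/r')Dx; clear ⇒ L₀.
h=h₀': d/dx-closure on L₀ ⇒ L.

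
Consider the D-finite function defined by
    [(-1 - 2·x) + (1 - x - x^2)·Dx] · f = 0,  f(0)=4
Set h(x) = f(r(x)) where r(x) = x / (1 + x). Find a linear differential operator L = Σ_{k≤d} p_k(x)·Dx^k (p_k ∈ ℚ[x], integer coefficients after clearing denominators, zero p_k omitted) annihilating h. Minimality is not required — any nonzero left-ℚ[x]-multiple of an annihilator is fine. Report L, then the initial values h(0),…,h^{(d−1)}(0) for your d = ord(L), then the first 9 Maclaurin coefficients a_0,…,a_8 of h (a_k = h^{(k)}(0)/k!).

L = (1 + 3·x) + (-1 - 2·x + x^3)·Dx  (order 1).
h: a_k = 4, 4, 4, 0, 4, -4, 8, -12, 20, …
ICs: h(0) = 4.

f: a_k = 4, 4, 8, 12, 20, 32, 52, 84, 136, …
L₀ from L_f via x↦r, Dx↦r'^{-1}Dx.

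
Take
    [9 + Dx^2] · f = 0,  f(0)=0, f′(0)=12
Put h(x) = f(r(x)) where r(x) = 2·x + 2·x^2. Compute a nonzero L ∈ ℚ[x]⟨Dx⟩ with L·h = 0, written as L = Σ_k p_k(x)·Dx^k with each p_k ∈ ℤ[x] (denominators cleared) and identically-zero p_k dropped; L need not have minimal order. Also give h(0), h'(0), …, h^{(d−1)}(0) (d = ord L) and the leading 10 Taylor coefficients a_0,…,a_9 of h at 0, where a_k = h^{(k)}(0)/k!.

L = (36 + 216·x + 432·x^2 + 288·x^3) - 2·Dx + (1 + 2·x)·Dx^2  (order 2).
h: a_k = 0, 24, 24, -144, -432, -864/5, 1152, 82944/35, 5184/5, -114048/35, …
ICs: h(0) = 0, h′(0) = 24.

f: a_k = 0, 12, 0, -18, 0, 81/10, 0, -243/140, 0, 243/1120, …
L₀ from L_f via x↦r, Dx↦r'^{-1}Dx.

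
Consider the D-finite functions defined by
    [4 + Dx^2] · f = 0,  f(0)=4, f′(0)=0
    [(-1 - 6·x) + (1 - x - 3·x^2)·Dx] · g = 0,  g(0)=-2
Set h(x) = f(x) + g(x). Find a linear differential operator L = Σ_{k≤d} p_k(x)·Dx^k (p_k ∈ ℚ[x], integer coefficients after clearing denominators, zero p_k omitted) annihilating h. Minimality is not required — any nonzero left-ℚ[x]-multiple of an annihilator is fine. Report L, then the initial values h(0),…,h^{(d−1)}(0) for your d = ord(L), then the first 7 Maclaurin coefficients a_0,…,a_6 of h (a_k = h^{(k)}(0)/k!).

L = (-92 - 608·x - 512·x^2 - 1104·x^3 - 360·x^4 - 432·x^5) + (24 - 4·x - 24·x^2 - 80·x^3 - 180·x^4 - 216·x^5 - 216·x^6)·Dx + (-23 - 152·x - 128·x^2 - 276·x^3 - 90·x^4 - 108·x^5)·Dx^2 + (6 - x - 6·x^2 - 20·x^3 - 45·x^4 - 54·x^5 - 54·x^6)·Dx^3  (order 3).
h: a_k = 2, -2, -16, -14, -106/3, -80, -8746/45, …
ICs: h(0) = 2, h′(0) = -2, h′′(0) = -32.

f: a_k = 4, 0, -8, 0, 8/3, 0, -16/45, …
g: a_k = -2, -2, -8, -14, -38, -80, -194, …
Weyl lclm of L_f,L_g ⇒ L₀ (ord ≤ 3).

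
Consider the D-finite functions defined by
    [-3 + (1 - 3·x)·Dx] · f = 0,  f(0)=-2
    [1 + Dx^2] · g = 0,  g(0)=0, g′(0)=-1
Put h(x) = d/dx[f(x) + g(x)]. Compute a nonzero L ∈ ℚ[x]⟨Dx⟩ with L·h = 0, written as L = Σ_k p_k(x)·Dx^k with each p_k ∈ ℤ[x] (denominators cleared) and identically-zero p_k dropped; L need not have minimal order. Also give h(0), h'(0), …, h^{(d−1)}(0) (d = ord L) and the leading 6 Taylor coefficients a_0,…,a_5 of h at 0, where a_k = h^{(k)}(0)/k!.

L = (654 - 36·x + 54·x^2) + (-55 + 171·x - 27·x^2 + 27·x^3)·Dx + (654 - 36·x + 54·x^2)·Dx^2 + (-55 + 171·x - 27·x^2 + 27·x^3)·Dx^3  (order 3).
h: a_k = -7, -36, -323/2, -648, -58321/24, -8748, …
ICs: h(0) = -7, h′(0) = -36, h′′(0) = -323.

f: a_k = -2, -6, -18, -54, -162, -486, …
g: a_k = 0, -1, 0, 1/6, 0, -1/120, …
h₀=f+g: left-lcm gives L₀, ord ≤ 3.
h₀' ⇒ L via d/dx closure of L₀.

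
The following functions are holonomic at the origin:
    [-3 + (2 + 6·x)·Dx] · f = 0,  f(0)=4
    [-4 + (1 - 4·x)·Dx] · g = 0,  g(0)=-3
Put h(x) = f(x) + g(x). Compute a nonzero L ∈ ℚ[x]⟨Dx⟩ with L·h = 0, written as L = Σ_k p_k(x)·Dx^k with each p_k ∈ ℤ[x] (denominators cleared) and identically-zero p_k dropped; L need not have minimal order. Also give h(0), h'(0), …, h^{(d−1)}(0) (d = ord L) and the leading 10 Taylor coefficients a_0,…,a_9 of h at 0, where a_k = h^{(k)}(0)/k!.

L = (228 + 432·x) + (-137 - 696·x - 1296·x^2)·Dx + (10 + 62·x - 192·x^2 - 864·x^3)·Dx^2  (order 2).
h: a_k = 1, -6, -105/2, -741/4, -24981/32, -194907/64, -3161037/256, -25093653/512, -1613427405/8192, -12870828543/16384, …
ICs: h(0) = 1, h′(0) = -6.

f: a_k = 4, 6, -9/2, 27/4, -405/32, 1701/64, -15309/256, 72171/512, -2814669/8192, 14073345/16384, …
g: a_k = -3, -12, -48, -192, -768, -3072, -12288, -49152, -196608, -786432, …
Sum ⇒ L₀ = lclm(L_f,L_g) in ℚ(x)⟨Dx⟩.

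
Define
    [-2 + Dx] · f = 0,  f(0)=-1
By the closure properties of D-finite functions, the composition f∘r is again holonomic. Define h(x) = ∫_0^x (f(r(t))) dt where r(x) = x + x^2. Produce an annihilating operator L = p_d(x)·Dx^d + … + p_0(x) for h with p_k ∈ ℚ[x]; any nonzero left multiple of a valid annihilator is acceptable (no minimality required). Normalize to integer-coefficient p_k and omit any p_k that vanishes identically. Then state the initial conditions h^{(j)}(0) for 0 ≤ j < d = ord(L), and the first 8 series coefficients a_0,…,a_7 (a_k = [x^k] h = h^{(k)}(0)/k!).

L = (-2 - 4·x)·Dx + Dx^2  (order 2).
h: a_k = 0, -1, -1, -4/3, -4/3, -4/3, -52/45, -304/315, …
ICs: h(0) = 0, h′(0) = -1.

f: a_k = -1, -2, -2, -4/3, -2/3, -4/15, -4/45, -8/315, …
L₀ from L_f via x↦r, Dx↦r'^{-1}Dx.
Integrate: L := L₀·Dx.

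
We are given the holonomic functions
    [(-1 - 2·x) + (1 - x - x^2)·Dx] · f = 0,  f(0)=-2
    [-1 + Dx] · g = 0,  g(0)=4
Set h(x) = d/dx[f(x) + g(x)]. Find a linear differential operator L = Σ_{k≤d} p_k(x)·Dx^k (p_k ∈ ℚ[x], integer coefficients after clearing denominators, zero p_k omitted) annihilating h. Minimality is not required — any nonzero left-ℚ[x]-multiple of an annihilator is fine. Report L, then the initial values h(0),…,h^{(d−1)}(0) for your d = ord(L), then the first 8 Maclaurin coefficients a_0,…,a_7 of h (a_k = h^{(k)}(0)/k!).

f: a_k = -2, -2, -4, -6, -10, -16, -26, -42, …
g: a_k = 4, 4, 2, 2/3, 1/6, 1/30, 1/180, 1/1260, …
f+g: L₀ = lclm(L_f,L_g), ord ≤ 1+1.
h₀' ⇒ L via d/dx closure of L₀.
L = (14 + 46·x + 40·x^2 + 36·x^3 + 6·x^4) + (-17 - 48·x - 41·x^2 - 24·x^3 + 5·x^4 + 2·x^5)·Dx + (3 + 2·x + x^2 - 12·x^3 - 11·x^4 - 2·x^5)·Dx^2  (order 2).
h: a_k = 2, -4, -16, -118/3, -479/6, -4679/30, -52919/180, -685439/1260, …
ICs: h(0) = 2, h′(0) = -4.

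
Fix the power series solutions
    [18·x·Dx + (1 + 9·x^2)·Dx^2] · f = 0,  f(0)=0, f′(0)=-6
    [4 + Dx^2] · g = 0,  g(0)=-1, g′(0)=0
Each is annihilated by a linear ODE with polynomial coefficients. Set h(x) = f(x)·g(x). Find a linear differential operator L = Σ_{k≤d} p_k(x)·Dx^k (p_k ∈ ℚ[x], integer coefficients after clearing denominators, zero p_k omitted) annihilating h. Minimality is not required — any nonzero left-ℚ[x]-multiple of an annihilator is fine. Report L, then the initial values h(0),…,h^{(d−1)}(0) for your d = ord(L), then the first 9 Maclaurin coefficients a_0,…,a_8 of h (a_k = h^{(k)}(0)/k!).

L = (2080 + 50256·x^2 + 89424·x^4 + 186624·x^6 + 419904·x^8) + (3168·x + 38880·x^3 + 139968·x^5 + 419904·x^7)·Dx + (572 + 13788·x^2 + 33048·x^4 + 93312·x^6 + 209952·x^8)·Dx^2 + (792·x + 9720·x^3 + 34992·x^5 + 104976·x^7)·Dx^3 + (13 + 306·x^2 + 2673·x^4 + 11664·x^6 + 26244·x^8)·Dx^4  (order 4).
h: a_k = 0, 6, 0, -30, 0, 686/5, 0, -87338/105, 0, …
ICs: h(0) = 0, h′(0) = 6, h′′(0) = 0, h′′′(0) = -180.

f: a_k = 0, -6, 0, 18, 0, -486/5, 0, 4374/7, 0, …
g: a_k = -1, 0, 2, 0, -2/3, 0, 4/45, 0, -2/315, …
Product ⇒ symmetric product L₀, ord ≤ 4.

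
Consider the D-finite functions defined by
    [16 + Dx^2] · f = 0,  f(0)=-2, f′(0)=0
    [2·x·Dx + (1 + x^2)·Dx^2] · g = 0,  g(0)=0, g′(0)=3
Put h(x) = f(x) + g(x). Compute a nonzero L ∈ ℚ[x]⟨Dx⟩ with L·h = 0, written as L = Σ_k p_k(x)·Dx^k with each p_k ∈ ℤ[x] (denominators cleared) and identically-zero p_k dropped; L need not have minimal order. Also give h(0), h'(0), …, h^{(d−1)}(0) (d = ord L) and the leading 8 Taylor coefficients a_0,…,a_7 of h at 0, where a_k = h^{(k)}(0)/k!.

L = (64·x + 704·x^3 + 256·x^5)·Dx + (112 + 416·x^2 + 432·x^4 + 128·x^6)·Dx^2 + (4·x + 44·x^3 + 16·x^5)·Dx^3 + (7 + 26·x^2 + 27·x^4 + 8·x^6)·Dx^4  (order 4).
h: a_k = -2, 3, 16, -1, -64/3, 3/5, 512/45, -3/7, …
ICs: h(0) = -2, h′(0) = 3, h′′(0) = 32, h′′′(0) = -6.

f: a_k = -2, 0, 16, 0, -64/3, 0, 512/45, 0, …
g: a_k = 0, 3, 0, -1, 0, 3/5, 0, -3/7, …
f+g: L₀ = lclm(L_f,L_g), ord ≤ 2+2.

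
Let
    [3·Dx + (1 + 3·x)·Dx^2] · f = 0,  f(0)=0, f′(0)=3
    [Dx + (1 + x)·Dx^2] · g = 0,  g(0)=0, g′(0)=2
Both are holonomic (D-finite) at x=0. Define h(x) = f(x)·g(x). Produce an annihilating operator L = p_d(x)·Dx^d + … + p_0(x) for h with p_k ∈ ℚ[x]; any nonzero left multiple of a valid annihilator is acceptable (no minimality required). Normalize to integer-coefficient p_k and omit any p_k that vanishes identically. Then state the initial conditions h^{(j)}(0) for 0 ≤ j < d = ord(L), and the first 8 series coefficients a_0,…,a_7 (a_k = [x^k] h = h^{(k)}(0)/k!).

L = (30 + 72·x + 54·x^2)·Dx + (76 + 354·x + 540·x^2 + 270·x^3)·Dx^2 + (29 + 200·x + 486·x^2 + 504·x^3 + 189·x^4)·Dx^3 + (2 + 19·x + 68·x^2 + 114·x^3 + 90·x^4 + 27·x^5)·Dx^4  (order 4).
h: a_k = 0, 0, 6, -12, 49/2, -54, 1269/10, -1562/5, …
ICs: h(0) = 0, h′(0) = 0, h′′(0) = 12, h′′′(0) = -72.

f: a_k = 0, 3, -9/2, 9, -81/4, 243/5, -243/2, 2187/7, …
g: a_k = 0, 2, -1, 2/3, -1/2, 2/5, -1/3, 2/7, …
Sym-product of L_f,L_g gives L₀ (≤ ord 4).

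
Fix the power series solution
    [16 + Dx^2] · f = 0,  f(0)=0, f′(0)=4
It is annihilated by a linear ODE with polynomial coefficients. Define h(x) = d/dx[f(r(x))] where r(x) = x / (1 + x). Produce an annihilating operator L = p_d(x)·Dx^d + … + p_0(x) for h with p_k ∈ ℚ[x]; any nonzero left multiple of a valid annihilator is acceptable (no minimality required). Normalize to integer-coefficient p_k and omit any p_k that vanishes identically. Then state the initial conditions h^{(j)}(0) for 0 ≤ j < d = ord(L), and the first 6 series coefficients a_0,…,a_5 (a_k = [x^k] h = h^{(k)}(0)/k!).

f: a_k = 0, 4, 0, -32/3, 0, 128/15, …
Substitute x→r, Dx→(1/r')Dx; clear ⇒ L₀.
h₀' ⇒ L via d/dx closure of L₀.
L = (22 + 12·x + 6·x^2) + (6 + 18·x + 18·x^2 + 6·x^3)·Dx + (1 + 4·x + 6·x^2 + 4·x^3 + x^4)·Dx^2  (order 2).
h: a_k = 4, -8, -20, 112, -772/3, 360, …
ICs: h(0) = 4, h′(0) = -8.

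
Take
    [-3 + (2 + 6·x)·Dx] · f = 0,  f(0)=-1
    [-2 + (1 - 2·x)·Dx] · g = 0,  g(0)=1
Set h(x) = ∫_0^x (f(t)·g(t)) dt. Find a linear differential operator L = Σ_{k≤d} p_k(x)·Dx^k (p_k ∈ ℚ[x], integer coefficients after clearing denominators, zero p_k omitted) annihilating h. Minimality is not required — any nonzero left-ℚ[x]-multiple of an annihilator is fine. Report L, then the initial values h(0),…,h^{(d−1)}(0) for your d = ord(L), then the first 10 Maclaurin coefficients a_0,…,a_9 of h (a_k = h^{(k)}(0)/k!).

f: a_k = -1, -3/2, 9/8, -27/16, 405/128, -1701/256, 15309/1024, -72171/2048, 2814669/32768, -14073345/65536, …
g: a_k = 1, 2, 4, 8, 16, 32, 64, 128, 256, 512, …
h₀=f·g: eliminate ⇒ L₀, order ≤ 1·1.
h=∫₀ˣh₀: take L = L₀·Dx.
L = (7 + 6·x)·Dx + (-2 - 2·x + 12·x^2)·Dx^2  (order 2).
h: a_k = 0, -1, -7/4, -47/24, -215/64, -607/128, -13841/1536, -95419/7168, -453847/16384, -11708435/294912, …
ICs: h(0) = 0, h′(0) = -1.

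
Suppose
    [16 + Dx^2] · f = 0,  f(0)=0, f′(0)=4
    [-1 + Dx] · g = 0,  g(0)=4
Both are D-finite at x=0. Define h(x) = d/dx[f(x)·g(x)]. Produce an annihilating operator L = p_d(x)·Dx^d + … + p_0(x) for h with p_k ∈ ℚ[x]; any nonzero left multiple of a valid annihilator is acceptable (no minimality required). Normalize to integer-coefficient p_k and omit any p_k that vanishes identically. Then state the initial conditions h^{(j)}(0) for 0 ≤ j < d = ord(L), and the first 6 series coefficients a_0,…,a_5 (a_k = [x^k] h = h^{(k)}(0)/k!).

f: a_k = 0, 4, 0, -32/3, 0, 128/15, …
g: a_k = 4, 4, 2, 2/3, 1/6, 1/30, …
Sym-product of L_f,L_g gives L₀ (≤ ord 2).
h₀' ⇒ L via d/dx closure of L₀.
L = 17 - 2·Dx + Dx^2  (order 2).
h: a_k = 16, 32, -104, -160, 202/3, 2444/15, …
ICs: h(0) = 16, h′(0) = 32.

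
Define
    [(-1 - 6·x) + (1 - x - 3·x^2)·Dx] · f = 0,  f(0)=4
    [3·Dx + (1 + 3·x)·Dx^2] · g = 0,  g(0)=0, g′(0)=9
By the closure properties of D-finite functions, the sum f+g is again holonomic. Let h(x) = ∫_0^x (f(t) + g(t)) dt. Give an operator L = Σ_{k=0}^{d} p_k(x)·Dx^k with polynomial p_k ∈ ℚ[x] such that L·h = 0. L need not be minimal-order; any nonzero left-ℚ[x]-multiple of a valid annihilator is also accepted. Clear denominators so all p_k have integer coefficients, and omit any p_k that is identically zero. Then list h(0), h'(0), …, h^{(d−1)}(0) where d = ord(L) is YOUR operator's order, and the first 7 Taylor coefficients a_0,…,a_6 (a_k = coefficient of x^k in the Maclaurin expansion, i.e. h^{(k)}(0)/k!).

L = (270 + 1422·x + 3780·x^2 + 2916·x^3 + 2916·x^4)·Dx^2 + (24 + 468·x + 2736·x^2 + 5616·x^3 + 5994·x^4 + 4860·x^5)·Dx^3 + (-11 - 79·x - 129·x^2 + 171·x^3 + 783·x^4 + 1377·x^5 + 972·x^6)·Dx^4  (order 4).
h: a_k = 0, 4, 13/2, 5/6, 55/4, 61/20, 1529/30, …
ICs: h(0) = 0, h′(0) = 4, h′′(0) = 13, h′′′(0) = 5.

f: a_k = 4, 4, 16, 28, 76, 160, 388, …
g: a_k = 0, 9, -27/2, 27, -243/4, 729/5, -729/2, …
h₀=f+g: left-lcm gives L₀, ord ≤ 3.
∫: right-multiply L₀ by Dx.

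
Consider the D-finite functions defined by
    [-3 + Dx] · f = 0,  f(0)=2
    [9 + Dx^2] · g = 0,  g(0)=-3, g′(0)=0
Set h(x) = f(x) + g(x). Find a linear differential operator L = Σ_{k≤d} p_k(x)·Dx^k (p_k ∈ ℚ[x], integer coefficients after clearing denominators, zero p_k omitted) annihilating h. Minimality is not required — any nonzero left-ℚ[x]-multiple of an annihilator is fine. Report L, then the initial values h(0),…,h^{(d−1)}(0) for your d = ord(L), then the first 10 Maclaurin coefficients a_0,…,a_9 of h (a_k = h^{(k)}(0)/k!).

L = -27 + 9·Dx - 3·Dx^2 + Dx^3  (order 3).
h: a_k = -1, 6, 45/2, 9, -27/8, 81/20, 81/16, 243/280, -729/4480, 243/2240, …
ICs: h(0) = -1, h′(0) = 6, h′′(0) = 45.

f: a_k = 2, 6, 9, 9, 27/4, 81/20, 81/40, 243/280, 729/2240, 243/2240, …
g: a_k = -3, 0, 27/2, 0, -81/8, 0, 243/80, 0, -2187/4480, 0, …
f+g: L₀ = lclm(L_f,L_g), ord ≤ 1+2.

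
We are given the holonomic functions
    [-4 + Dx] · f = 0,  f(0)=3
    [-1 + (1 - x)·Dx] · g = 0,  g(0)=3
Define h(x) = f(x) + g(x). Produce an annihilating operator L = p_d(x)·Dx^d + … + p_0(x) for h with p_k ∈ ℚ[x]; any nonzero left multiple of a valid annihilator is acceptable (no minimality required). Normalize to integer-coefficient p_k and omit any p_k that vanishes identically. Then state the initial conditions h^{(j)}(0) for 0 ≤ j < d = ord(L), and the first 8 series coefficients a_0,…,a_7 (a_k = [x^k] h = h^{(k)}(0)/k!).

L = (-8 + 16·x) + (14 - 32·x + 16·x^2)·Dx + (-3 + 7·x - 4·x^2)·Dx^2  (order 2).
h: a_k = 6, 15, 27, 35, 35, 143/5, 301/15, 1339/105, …
ICs: h(0) = 6, h′(0) = 15.

f: a_k = 3, 12, 24, 32, 32, 128/5, 256/15, 1024/105, …
g: a_k = 3, 3, 3, 3, 3, 3, 3, 3, …
Weyl lclm of L_f,L_g ⇒ L₀ (ord ≤ 2).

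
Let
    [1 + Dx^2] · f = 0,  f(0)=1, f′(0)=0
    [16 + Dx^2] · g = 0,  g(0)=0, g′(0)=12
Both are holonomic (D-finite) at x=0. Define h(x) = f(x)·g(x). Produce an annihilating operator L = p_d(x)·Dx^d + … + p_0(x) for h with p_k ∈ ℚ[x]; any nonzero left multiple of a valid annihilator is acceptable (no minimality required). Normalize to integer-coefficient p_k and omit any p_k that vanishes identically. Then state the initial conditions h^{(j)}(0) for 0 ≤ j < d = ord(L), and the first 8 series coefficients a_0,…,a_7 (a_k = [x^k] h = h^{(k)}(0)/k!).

L = 225 + 34·Dx^2 + Dx^4  (order 4).
h: a_k = 0, 12, 0, -38, 0, 421/10, 0, -10039/420, …
ICs: h(0) = 0, h′(0) = 12, h′′(0) = 0, h′′′(0) = -228.

f: a_k = 1, 0, -1/2, 0, 1/24, 0, -1/720, 0, …
g: a_k = 0, 12, 0, -32, 0, 128/5, 0, -1024/105, …
L₀ := L_f ⊗_s L_g (sym. prod.), ord ≤ 4.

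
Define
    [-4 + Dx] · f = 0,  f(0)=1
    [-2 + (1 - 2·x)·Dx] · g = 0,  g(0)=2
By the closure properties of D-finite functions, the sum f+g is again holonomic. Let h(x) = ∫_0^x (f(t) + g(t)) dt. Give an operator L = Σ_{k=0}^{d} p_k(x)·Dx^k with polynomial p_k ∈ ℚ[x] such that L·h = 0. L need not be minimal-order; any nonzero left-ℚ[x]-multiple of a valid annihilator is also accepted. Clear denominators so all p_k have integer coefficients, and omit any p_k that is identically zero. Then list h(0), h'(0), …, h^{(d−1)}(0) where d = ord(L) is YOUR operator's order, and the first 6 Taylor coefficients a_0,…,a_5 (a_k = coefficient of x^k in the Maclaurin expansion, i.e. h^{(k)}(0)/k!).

f: a_k = 1, 4, 8, 32/3, 32/3, 128/15, …
g: a_k = 2, 4, 8, 16, 32, 64, …
Weyl lclm of L_f,L_g ⇒ L₀ (ord ≤ 2).
Integrate: L := L₀·Dx.
L = 32·x·Dx + (4 - 32·x + 32·x^2)·Dx^2 + (-1 + 6·x - 8·x^2)·Dx^3  (order 3).
h: a_k = 0, 3, 4, 16/3, 20/3, 128/15, …
ICs: h(0) = 0, h′(0) = 3, h′′(0) = 8.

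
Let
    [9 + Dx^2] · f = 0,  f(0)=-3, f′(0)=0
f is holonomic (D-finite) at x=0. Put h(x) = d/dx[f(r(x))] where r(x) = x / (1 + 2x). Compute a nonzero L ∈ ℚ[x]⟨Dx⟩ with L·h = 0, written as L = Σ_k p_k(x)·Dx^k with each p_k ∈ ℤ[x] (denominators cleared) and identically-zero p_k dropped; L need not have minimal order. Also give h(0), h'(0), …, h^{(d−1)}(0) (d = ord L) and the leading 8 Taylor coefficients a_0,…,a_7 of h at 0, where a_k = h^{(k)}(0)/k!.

f: a_k = -3, 0, 27/2, 0, -81/8, 0, 243/80, 0, …
f∘r: x↦r, Dx↦Dx/r' in L_f ⇒ L₀.
h₀' ⇒ L via d/dx closure of L₀.
L = (33 + 96·x + 96·x^2) + (12 + 72·x + 144·x^2 + 96·x^3)·Dx + (1 + 8·x + 24·x^2 + 32·x^3 + 16·x^4)·Dx^2  (order 2).
h: a_k = 0, 27, -162, 1215/2, -1755, 162729/40, -141183/20, 566865/112, …
ICs: h(0) = 0, h′(0) = 27.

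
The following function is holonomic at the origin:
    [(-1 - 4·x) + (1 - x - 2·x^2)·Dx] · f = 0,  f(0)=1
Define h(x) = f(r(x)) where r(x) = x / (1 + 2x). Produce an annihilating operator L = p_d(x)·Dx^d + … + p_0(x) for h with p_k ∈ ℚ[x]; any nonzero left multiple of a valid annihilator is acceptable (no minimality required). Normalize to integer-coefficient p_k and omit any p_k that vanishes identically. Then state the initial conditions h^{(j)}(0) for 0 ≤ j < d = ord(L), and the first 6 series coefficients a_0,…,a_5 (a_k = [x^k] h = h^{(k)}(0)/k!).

L = (-1 - 6·x) + (1 + 5·x + 6·x^2)·Dx  (order 1).
h: a_k = 1, 1, 1, -3, 9, -27, …
ICs: h(0) = 1.

f: a_k = 1, 1, 3, 5, 11, 21, …
f∘r: x↦r, Dx↦Dx/r' in L_f ⇒ L₀.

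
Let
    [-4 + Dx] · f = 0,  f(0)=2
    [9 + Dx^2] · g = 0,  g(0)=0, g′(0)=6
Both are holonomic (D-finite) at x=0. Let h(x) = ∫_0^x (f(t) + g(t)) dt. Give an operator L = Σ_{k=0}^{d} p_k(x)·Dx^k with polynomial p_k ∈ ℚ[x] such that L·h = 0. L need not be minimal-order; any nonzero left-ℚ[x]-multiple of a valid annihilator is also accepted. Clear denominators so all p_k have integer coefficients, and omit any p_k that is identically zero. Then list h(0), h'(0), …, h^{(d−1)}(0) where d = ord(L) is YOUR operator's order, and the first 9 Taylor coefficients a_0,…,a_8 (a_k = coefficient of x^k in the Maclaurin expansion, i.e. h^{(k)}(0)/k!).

f: a_k = 2, 8, 16, 64/3, 64/3, 256/15, 512/45, 2048/315, 1024/315, …
g: a_k = 0, 6, 0, -9, 0, 81/20, 0, -243/280, 0, …
Sum ⇒ L₀ = lclm(L_f,L_g) in ℚ(x)⟨Dx⟩.
∫: right-multiply L₀ by Dx.
L = -36·Dx + 9·Dx^2 - 4·Dx^3 + Dx^4  (order 4).
h: a_k = 0, 2, 7, 16/3, 37/12, 64/15, 1267/360, 512/315, 14197/20160, …
ICs: h(0) = 0, h′(0) = 2, h′′(0) = 14, h′′′(0) = 32.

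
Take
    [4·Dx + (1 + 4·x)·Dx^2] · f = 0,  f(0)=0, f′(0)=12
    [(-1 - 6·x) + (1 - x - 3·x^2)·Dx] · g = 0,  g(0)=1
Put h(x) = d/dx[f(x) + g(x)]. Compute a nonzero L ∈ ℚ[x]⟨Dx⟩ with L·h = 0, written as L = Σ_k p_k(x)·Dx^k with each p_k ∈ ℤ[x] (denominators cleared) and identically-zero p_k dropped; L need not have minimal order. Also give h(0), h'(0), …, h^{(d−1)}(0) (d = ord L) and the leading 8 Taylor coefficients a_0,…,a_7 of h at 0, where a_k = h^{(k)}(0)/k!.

f: a_k = 0, 12, -24, 64, -192, 3072/5, -2048, 49152/7, …
g: a_k = 1, 1, 4, 7, 19, 40, 97, 217, …
f+g: L₀ = lclm(L_f,L_g), ord ≤ 2+1.
Derive L from L₀ (diff closure).
L = (-212 - 1072·x - 3144·x^2 - 2160·x^3 - 2592·x^4) + (-5 - 248·x - 1922·x^2 - 4308·x^3 - 4464·x^4 - 4320·x^5)·Dx + (6 + 53·x + 108·x^2 - 110·x^3 - 519·x^4 - 1044·x^5 - 864·x^6)·Dx^2  (order 2).
h: a_k = 13, -40, 213, -692, 3272, -11706, 50671, -192544, …
ICs: h(0) = 13, h′(0) = -40.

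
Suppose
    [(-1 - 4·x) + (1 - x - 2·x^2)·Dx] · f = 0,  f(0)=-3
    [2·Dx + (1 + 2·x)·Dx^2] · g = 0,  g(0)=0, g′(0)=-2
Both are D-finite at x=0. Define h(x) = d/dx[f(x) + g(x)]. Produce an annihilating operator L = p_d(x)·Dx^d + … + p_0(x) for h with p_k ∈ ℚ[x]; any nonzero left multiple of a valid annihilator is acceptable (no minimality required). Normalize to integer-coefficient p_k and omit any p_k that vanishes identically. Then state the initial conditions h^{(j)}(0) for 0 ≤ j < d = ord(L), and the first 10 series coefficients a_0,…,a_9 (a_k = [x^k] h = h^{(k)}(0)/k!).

L = (54 + 228·x + 432·x^2 + 288·x^3 + 192·x^4) + (11 + 124·x + 464·x^2 + 704·x^3 + 592·x^4 + 320·x^5)·Dx + (-4 - 19·x - 17·x^2 + 42·x^3 + 116·x^4 + 136·x^5 + 64·x^6)·Dx^2  (order 2).
h: a_k = -5, -14, -53, -116, -347, -710, -1913, -3848, -9719, -19466, …
ICs: h(0) = -5, h′(0) = -14.

f: a_k = -3, -3, -9, -15, -33, -63, -129, -255, -513, -1023, …
g: a_k = 0, -2, 2, -8/3, 4, -32/5, 32/3, -128/7, 32, -512/9, …
h₀=f+g: left-lcm gives L₀, ord ≤ 3.
Differentiate: ansatz ord ≤ ord L₀ ⇒ L.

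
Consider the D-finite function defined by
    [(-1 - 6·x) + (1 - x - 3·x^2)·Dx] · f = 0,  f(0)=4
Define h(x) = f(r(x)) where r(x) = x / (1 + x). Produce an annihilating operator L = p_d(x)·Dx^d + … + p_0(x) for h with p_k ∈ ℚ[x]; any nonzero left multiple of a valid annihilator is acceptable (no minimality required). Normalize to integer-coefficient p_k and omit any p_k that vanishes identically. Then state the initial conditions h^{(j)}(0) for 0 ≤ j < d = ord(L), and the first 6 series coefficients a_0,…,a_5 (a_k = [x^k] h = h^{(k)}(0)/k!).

L = (1 + 7·x) + (-1 - 2·x + 2·x^2 + 3·x^3)·Dx  (order 1).
h: a_k = 4, 4, 12, 0, 36, -36, …
ICs: h(0) = 4.

f: a_k = 4, 4, 16, 28, 76, 160, …
Change of var in L_f (x↦r) gives L₀.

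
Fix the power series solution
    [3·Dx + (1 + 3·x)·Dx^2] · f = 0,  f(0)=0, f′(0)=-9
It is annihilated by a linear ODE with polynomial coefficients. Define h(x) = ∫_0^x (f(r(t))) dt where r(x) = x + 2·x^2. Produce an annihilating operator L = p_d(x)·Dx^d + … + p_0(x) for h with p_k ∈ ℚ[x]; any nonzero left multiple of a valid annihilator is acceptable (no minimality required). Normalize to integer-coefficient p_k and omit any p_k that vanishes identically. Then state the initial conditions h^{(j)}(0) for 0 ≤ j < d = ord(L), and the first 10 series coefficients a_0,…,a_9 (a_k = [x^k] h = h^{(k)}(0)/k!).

L = (-1 + 12·x + 24·x^2)·Dx^2 + (1 + 7·x + 18·x^2 + 24·x^3)·Dx^3  (order 3).
h: a_k = 0, 0, -9/2, -3/2, 27/4, -189/20, 27/10, 297/14, -3159/56, 459/8, …
ICs: h(0) = 0, h′(0) = 0, h′′(0) = -9.

f: a_k = 0, -9, 27/2, -27, 243/4, -729/5, 729/2, -6561/7, 19683/8, -6561, …
Substitute x→r, Dx→(1/r')Dx; clear ⇒ L₀.
h=∫₀ˣh₀: take L = L₀·Dx.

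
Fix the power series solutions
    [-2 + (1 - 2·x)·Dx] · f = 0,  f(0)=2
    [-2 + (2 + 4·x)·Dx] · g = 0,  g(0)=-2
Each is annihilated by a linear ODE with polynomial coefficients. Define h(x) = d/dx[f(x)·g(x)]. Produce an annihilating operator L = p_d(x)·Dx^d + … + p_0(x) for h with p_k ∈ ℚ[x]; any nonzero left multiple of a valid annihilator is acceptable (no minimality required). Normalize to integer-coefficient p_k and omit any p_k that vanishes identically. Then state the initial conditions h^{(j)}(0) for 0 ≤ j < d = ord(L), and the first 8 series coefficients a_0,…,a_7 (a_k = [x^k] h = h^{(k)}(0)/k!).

L = (11 + 36·x + 12·x^2) + (-3 - 2·x + 12·x^2 + 8·x^3)·Dx  (order 1).
h: a_k = -12, -44, -138, -358, -1825/2, -4317/2, -20377/4, -46147/4, …
ICs: h(0) = -12.

f: a_k = 2, 4, 8, 16, 32, 64, 128, 256, …
g: a_k = -2, -2, 1, -1, 5/4, -7/4, 21/8, -33/8, …
Product ⇒ symmetric product L₀, ord ≤ 1.
h₀' ⇒ L via d/dx closure of L₀.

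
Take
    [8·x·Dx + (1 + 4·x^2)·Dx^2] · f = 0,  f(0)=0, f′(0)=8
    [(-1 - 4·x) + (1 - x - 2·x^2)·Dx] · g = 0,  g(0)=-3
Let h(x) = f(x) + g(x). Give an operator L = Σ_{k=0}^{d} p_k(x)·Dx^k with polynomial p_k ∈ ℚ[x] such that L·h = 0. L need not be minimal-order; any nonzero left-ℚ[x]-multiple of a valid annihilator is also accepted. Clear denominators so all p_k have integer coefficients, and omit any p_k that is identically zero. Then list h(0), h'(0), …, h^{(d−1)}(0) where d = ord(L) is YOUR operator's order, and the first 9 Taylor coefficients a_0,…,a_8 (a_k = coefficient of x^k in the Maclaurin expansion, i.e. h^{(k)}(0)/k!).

f: a_k = 0, 8, 0, -32/3, 0, 128/5, 0, -512/7, 0, …
g: a_k = -3, -3, -9, -15, -33, -63, -129, -255, -513, …
Weyl lclm of L_f,L_g ⇒ L₀ (ord ≤ 3).
L = (24 - 96·x - 864·x^2 - 1536·x^3 - 3264·x^4 - 768·x^6)·Dx + (-19 - 80·x - 100·x^2 - 544·x^3 - 1424·x^4 - 2368·x^5 - 192·x^6 - 768·x^7)·Dx^2 + (3 + 7·x + 32·x^2 - 28·x^3 + 24·x^4 - 240·x^5 - 256·x^6 - 64·x^7 - 128·x^8)·Dx^3  (order 3).
h: a_k = -3, 5, -9, -77/3, -33, -187/5, -129, -2297/7, -513, …
ICs: h(0) = -3, h′(0) = 5, h′′(0) = -18.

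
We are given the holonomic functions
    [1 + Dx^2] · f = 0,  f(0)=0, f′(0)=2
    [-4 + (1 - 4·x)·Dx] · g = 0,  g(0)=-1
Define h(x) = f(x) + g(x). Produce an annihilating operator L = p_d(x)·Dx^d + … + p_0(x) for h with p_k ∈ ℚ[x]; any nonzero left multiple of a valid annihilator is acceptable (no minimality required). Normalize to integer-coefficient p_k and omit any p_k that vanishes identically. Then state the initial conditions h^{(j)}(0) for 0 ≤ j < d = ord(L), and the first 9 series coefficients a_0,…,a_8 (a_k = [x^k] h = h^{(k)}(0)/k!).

f: a_k = 0, 2, 0, -1/3, 0, 1/60, 0, -1/2520, 0, …
g: a_k = -1, -4, -16, -64, -256, -1024, -4096, -16384, -65536, …
Weyl lclm of L_f,L_g ⇒ L₀ (ord ≤ 3).
L = (-388 + 32·x - 64·x^2) + (33 - 140·x + 48·x^2 - 64·x^3)·Dx + (-388 + 32·x - 64·x^2)·Dx^2 + (33 - 140·x + 48·x^2 - 64·x^3)·Dx^3  (order 3).
h: a_k = -1, -2, -16, -193/3, -256, -61439/60, -4096, -41287681/2520, -65536, …
ICs: h(0) = -1, h′(0) = -2, h′′(0) = -32.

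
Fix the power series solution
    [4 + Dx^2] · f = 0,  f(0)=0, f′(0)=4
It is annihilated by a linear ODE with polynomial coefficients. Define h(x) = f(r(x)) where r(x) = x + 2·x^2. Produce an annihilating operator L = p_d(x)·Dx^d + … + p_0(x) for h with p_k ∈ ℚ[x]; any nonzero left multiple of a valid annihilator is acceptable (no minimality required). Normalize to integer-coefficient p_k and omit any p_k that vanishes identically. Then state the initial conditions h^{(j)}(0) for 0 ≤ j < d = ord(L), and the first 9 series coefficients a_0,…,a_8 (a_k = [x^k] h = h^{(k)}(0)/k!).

L = (4 + 48·x + 192·x^2 + 256·x^3) - 4·Dx + (1 + 4·x)·Dx^2  (order 2).
h: a_k = 0, 4, 8, -8/3, -16, -472/15, -16, 6704/315, 1888/45, …
ICs: h(0) = 0, h′(0) = 4.

f: a_k = 0, 4, 0, -8/3, 0, 8/15, 0, -16/315, 0, …
Substitute x→r, Dx→(1/r')Dx; clear ⇒ L₀.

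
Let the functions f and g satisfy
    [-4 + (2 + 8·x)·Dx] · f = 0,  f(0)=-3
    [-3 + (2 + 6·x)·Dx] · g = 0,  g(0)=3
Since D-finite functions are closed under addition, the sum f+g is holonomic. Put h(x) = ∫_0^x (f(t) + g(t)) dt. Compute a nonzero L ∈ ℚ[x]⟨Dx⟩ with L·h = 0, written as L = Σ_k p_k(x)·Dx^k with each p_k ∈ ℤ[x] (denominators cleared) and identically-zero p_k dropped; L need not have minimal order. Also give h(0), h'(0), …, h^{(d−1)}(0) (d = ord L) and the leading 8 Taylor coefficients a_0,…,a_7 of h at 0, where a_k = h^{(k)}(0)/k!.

L = -6·Dx + (7 + 24·x)·Dx^2 + (2 + 14·x + 24·x^2)·Dx^3  (order 3).
h: a_k = 0, 0, -3/4, 7/8, -111/64, 525/128, -5467/512, 30303/1024, …
ICs: h(0) = 0, h′(0) = 0, h′′(0) = -3/2.

f: a_k = -3, -6, 6, -12, 30, -84, 252, -792, …
g: a_k = 3, 9/2, -27/8, 81/16, -1215/128, 5103/256, -45927/1024, 216513/2048, …
Sum ⇒ L₀ = lclm(L_f,L_g) in ℚ(x)⟨Dx⟩.
h=∫h₀ ⇒ L = L₀·Dx.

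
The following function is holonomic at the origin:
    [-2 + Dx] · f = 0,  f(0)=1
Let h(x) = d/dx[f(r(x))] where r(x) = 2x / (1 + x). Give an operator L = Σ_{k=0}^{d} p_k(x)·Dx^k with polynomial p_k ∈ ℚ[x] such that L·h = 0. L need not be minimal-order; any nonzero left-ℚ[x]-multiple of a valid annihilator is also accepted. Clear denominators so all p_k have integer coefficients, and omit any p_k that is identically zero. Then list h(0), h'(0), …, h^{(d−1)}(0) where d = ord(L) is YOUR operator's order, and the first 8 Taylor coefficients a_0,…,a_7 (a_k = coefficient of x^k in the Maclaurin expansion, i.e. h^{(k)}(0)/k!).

L = (2 - 2·x) + (-1 - 2·x - x^2)·Dx  (order 1).
h: a_k = 4, 8, -4, -16/3, 28/3, -88/15, -68/45, 2528/315, …
ICs: h(0) = 4.

f: a_k = 1, 2, 2, 4/3, 2/3, 4/15, 4/45, 8/315, …
Substitute x→r, Dx→(1/r')Dx; clear ⇒ L₀.
h=h₀': d/dx-closure on L₀ ⇒ L.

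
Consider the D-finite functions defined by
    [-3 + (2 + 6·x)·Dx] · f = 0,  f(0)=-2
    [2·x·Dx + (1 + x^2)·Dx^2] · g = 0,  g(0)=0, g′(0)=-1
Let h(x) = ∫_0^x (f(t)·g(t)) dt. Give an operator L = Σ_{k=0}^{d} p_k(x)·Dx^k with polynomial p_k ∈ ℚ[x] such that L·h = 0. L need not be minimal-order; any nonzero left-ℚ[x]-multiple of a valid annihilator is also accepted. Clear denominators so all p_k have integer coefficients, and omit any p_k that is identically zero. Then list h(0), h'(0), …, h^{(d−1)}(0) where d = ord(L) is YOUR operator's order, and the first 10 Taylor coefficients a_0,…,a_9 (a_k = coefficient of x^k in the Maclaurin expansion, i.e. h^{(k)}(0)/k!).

L = (27 - 12·x - 9·x^2)·Dx + (-12 - 28·x + 36·x^2 + 36·x^3)·Dx^2 + (4 + 24·x + 40·x^2 + 24·x^3 + 36·x^4)·Dx^3  (order 3).
h: a_k = 0, 0, 1, 1, -35/48, 19/40, -1657/1920, 1167/640, -511199/143360, 792019/107520, …
ICs: h(0) = 0, h′(0) = 0, h′′(0) = 2.

f: a_k = -2, -3, 9/4, -27/8, 405/64, -1701/128, 15309/512, -72171/1024, 2814669/16384, -14073345/32768, …
g: a_k = 0, -1, 0, 1/3, 0, -1/5, 0, 1/7, 0, -1/9, …
L₀ := L_f ⊗_s L_g (sym. prod.), ord ≤ 2.
Integrate: L := L₀·Dx.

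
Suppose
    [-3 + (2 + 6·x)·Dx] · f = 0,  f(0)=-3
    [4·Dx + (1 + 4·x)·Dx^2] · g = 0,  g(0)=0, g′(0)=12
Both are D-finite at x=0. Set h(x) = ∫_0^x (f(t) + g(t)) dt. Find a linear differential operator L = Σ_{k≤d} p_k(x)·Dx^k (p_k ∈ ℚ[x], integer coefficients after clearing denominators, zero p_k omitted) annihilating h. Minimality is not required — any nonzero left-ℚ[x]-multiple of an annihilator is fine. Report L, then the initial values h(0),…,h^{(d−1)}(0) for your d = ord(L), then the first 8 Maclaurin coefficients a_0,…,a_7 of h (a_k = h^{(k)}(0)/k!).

L = (84 + 144·x)·Dx^2 + (101 + 552·x + 720·x^2)·Dx^3 + (10 + 94·x + 288·x^2 + 288·x^3)·Dx^4  (order 4).
h: a_k = 0, -3, 15/4, -55/8, 943/64, -23361/640, 253639/2560, -2051225/7168, …
ICs: h(0) = 0, h′(0) = -3, h′′(0) = 15/2, h′′′(0) = -165/4.

f: a_k = -3, -9/2, 27/8, -81/16, 1215/128, -5103/256, 45927/1024, -216513/2048, …
g: a_k = 0, 12, -24, 64, -192, 3072/5, -2048, 49152/7, …
h₀=f+g: left-lcm gives L₀, ord ≤ 3.
∫: right-multiply L₀ by Dx.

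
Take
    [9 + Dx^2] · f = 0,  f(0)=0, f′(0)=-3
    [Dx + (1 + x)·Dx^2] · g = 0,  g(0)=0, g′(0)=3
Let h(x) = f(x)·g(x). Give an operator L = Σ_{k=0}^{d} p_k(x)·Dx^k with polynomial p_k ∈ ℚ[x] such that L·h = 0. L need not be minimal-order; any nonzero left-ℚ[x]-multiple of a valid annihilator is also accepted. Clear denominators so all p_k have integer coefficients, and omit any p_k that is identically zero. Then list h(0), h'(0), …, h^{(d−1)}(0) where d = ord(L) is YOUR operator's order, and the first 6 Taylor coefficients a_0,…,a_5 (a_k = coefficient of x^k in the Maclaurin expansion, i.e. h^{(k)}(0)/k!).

L = (2493 + 10854·x + 17091·x^2 + 11664·x^3 + 2916·x^4) + (612 + 1908·x + 1944·x^2 + 648·x^3)·Dx + (592 + 2484·x + 3834·x^2 + 2592·x^3 + 648·x^4)·Dx^2 + (68 + 212·x + 216·x^2 + 72·x^3)·Dx^3 + (35 + 142·x + 215·x^2 + 144·x^3 + 36·x^4)·Dx^4  (order 4).
h: a_k = 0, 0, -9, 9/2, 21/2, -9/2, …
ICs: h(0) = 0, h′(0) = 0, h′′(0) = -18, h′′′(0) = 27.

f: a_k = 0, -3, 0, 9/2, 0, -81/40, …
g: a_k = 0, 3, -3/2, 1, -3/4, 3/5, …
Sym-product of L_f,L_g gives L₀ (≤ ord 4).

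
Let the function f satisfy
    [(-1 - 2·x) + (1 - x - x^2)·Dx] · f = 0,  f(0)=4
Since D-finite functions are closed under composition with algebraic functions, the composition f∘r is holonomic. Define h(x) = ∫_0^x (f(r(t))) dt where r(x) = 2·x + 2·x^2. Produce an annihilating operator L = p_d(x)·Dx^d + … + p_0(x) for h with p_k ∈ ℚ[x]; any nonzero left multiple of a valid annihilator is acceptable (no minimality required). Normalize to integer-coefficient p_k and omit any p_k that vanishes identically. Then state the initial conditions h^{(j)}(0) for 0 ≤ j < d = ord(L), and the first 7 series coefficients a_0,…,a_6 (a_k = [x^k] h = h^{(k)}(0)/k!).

L = (2 + 12·x + 24·x^2 + 16·x^3)·Dx + (-1 + 2·x + 6·x^2 + 8·x^3 + 4·x^4)·Dx^2  (order 2).
h: a_k = 0, 4, 4, 40/3, 40, 128, 432, …
ICs: h(0) = 0, h′(0) = 4.

f: a_k = 4, 4, 8, 12, 20, 32, 52, …
Substitute x→r, Dx→(1/r')Dx; clear ⇒ L₀.
∫: right-multiply L₀ by Dx.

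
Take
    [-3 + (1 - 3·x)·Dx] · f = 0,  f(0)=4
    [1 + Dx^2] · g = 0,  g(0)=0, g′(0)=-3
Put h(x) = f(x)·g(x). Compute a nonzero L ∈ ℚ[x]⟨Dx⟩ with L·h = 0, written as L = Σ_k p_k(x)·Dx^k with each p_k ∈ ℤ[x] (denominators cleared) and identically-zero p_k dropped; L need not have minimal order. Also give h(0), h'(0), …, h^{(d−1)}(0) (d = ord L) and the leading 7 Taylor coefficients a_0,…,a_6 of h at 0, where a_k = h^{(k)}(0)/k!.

L = (-1 + 3·x) + 6·Dx + (-1 + 3·x)·Dx^2  (order 2).
h: a_k = 0, -12, -36, -106, -318, -9541/10, -28623/10, …
ICs: h(0) = 0, h′(0) = -12.

f: a_k = 4, 12, 36, 108, 324, 972, 2916, …
g: a_k = 0, -3, 0, 1/2, 0, -1/40, 0, …
Sym-product of L_f,L_g gives L₀ (≤ ord 2).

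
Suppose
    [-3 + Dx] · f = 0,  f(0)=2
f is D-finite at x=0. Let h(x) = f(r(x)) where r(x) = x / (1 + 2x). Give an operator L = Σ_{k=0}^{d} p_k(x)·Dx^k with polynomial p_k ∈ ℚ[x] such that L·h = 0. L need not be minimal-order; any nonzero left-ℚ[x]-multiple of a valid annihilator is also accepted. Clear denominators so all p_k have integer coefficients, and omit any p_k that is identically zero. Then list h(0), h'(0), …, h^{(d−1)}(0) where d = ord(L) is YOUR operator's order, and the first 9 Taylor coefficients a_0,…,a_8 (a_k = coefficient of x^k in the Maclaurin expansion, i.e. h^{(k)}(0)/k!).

L = -3 + (1 + 4·x + 4·x^2)·Dx  (order 1).
h: a_k = 2, 6, -3, -3, 51/4, -519/20, 1581/40, -12441/280, 45417/2240, …
ICs: h(0) = 2.

f: a_k = 2, 6, 9, 9, 27/4, 81/20, 81/40, 243/280, 729/2240, …
h₀=f(r): pull back L_f along r ⇒ L₀.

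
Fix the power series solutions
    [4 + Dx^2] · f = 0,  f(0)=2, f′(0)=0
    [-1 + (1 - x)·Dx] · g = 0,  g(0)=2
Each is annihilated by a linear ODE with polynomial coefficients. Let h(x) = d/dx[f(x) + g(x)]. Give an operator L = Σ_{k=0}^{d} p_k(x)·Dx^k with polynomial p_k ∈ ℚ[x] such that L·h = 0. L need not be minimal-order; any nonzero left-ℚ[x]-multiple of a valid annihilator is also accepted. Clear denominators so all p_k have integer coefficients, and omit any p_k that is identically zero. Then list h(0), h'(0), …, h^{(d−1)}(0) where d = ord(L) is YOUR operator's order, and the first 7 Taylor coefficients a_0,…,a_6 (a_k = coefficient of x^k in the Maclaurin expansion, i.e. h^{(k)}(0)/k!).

L = (64 - 32·x + 16·x^2) + (-20 + 36·x - 24·x^2 + 8·x^3)·Dx + (16 - 8·x + 4·x^2)·Dx^2 + (-5 + 9·x - 6·x^2 + 2·x^3)·Dx^3  (order 3).
h: a_k = 2, -4, 6, 40/3, 10, 164/15, 14, …
ICs: h(0) = 2, h′(0) = -4, h′′(0) = 12.

f: a_k = 2, 0, -4, 0, 4/3, 0, -8/45, …
g: a_k = 2, 2, 2, 2, 2, 2, 2, …
Sum ⇒ L₀ = lclm(L_f,L_g) in ℚ(x)⟨Dx⟩.
h=h₀': d/dx-closure on L₀ ⇒ L.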